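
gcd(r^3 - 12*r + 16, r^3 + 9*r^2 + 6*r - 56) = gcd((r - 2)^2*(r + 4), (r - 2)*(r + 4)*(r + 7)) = r^2 + 2*r - 8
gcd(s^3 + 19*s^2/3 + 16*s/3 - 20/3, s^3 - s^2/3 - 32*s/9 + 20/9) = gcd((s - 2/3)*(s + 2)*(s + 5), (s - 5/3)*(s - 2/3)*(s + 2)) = s^2 + 4*s/3 - 4/3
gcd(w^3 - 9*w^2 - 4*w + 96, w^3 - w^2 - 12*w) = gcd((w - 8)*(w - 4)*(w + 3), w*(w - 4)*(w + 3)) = w^2 - w - 12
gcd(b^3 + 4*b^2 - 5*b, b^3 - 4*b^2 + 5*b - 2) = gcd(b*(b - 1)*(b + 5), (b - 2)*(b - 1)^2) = b - 1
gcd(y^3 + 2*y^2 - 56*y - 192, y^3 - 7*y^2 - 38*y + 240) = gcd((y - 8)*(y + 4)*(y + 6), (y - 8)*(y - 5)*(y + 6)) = y^2 - 2*y - 48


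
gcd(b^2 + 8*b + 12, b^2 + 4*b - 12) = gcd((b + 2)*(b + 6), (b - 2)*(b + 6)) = b + 6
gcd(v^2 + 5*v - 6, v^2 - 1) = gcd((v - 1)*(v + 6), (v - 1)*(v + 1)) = v - 1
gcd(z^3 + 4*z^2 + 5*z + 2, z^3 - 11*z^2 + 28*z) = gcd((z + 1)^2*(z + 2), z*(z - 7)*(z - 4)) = 1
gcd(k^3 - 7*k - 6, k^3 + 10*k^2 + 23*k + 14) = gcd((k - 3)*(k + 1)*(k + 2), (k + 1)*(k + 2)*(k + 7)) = k^2 + 3*k + 2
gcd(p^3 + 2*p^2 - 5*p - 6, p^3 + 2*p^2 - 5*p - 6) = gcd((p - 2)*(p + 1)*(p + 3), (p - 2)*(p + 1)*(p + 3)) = p^3 + 2*p^2 - 5*p - 6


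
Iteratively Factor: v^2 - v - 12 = (v - 4)*(v + 3)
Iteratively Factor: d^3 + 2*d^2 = (d)*(d^2 + 2*d) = d*(d + 2)*(d)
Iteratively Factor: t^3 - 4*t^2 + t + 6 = (t + 1)*(t^2 - 5*t + 6) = (t - 3)*(t + 1)*(t - 2)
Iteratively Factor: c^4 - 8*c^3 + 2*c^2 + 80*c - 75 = (c - 1)*(c^3 - 7*c^2 - 5*c + 75) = (c - 1)*(c + 3)*(c^2 - 10*c + 25) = (c - 5)*(c - 1)*(c + 3)*(c - 5)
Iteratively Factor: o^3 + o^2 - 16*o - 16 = (o + 4)*(o^2 - 3*o - 4) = (o - 4)*(o + 4)*(o + 1)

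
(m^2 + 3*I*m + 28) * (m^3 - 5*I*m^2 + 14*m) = m^5 - 2*I*m^4 + 57*m^3 - 98*I*m^2 + 392*m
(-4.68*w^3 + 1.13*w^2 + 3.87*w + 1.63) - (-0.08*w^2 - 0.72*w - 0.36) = -4.68*w^3 + 1.21*w^2 + 4.59*w + 1.99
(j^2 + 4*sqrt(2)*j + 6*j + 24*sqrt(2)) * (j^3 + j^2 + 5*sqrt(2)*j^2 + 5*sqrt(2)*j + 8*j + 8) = j^5 + 7*j^4 + 9*sqrt(2)*j^4 + 54*j^3 + 63*sqrt(2)*j^3 + 86*sqrt(2)*j^2 + 336*j^2 + 288*j + 224*sqrt(2)*j + 192*sqrt(2)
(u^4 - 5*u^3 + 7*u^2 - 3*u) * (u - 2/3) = u^5 - 17*u^4/3 + 31*u^3/3 - 23*u^2/3 + 2*u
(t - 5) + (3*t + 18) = 4*t + 13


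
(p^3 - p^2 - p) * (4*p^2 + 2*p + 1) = 4*p^5 - 2*p^4 - 5*p^3 - 3*p^2 - p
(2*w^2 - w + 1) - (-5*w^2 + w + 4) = 7*w^2 - 2*w - 3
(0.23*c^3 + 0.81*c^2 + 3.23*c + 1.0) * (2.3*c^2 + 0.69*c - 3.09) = 0.529*c^5 + 2.0217*c^4 + 7.2772*c^3 + 2.0258*c^2 - 9.2907*c - 3.09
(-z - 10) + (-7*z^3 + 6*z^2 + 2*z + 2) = -7*z^3 + 6*z^2 + z - 8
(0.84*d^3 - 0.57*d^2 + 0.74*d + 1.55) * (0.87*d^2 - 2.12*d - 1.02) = 0.7308*d^5 - 2.2767*d^4 + 0.9954*d^3 + 0.3611*d^2 - 4.0408*d - 1.581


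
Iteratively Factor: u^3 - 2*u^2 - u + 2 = (u - 2)*(u^2 - 1) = (u - 2)*(u + 1)*(u - 1)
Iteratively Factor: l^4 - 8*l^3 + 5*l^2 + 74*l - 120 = (l - 2)*(l^3 - 6*l^2 - 7*l + 60) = (l - 2)*(l + 3)*(l^2 - 9*l + 20) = (l - 5)*(l - 2)*(l + 3)*(l - 4)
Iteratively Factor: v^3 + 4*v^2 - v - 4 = (v + 1)*(v^2 + 3*v - 4) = (v + 1)*(v + 4)*(v - 1)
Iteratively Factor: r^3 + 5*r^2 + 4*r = (r + 4)*(r^2 + r) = r*(r + 4)*(r + 1)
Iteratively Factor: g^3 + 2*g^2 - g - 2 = (g + 2)*(g^2 - 1) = (g + 1)*(g + 2)*(g - 1)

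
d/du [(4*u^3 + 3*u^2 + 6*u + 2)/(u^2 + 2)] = 2*(2*u^4 + 9*u^2 + 4*u + 6)/(u^4 + 4*u^2 + 4)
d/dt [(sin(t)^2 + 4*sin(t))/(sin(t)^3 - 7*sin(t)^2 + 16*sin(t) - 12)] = (-sin(t)^3 - 10*sin(t)^2 + 24*sin(t) + 24)*cos(t)/((sin(t) - 3)^2*(sin(t) - 2)^3)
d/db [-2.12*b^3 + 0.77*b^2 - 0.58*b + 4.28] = -6.36*b^2 + 1.54*b - 0.58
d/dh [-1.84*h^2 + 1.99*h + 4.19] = 1.99 - 3.68*h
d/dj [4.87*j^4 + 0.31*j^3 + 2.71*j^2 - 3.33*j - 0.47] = 19.48*j^3 + 0.93*j^2 + 5.42*j - 3.33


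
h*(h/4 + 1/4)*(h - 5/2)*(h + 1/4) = h^4/4 - 5*h^3/16 - 23*h^2/32 - 5*h/32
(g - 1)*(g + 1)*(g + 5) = g^3 + 5*g^2 - g - 5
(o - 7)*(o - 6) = o^2 - 13*o + 42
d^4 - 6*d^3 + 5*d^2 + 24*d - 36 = (d - 3)^2*(d - 2)*(d + 2)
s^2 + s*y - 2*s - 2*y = (s - 2)*(s + y)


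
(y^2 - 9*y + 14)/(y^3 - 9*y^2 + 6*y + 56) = (y - 2)/(y^2 - 2*y - 8)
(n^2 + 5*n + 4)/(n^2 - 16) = (n + 1)/(n - 4)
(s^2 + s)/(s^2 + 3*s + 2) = s/(s + 2)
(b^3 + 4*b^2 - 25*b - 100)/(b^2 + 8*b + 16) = (b^2 - 25)/(b + 4)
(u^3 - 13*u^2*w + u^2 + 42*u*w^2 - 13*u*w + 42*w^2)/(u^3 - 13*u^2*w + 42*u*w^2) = (u + 1)/u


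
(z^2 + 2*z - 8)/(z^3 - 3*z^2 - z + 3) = (z^2 + 2*z - 8)/(z^3 - 3*z^2 - z + 3)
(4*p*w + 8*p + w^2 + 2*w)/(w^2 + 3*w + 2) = (4*p + w)/(w + 1)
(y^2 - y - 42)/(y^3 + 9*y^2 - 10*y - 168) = (y - 7)/(y^2 + 3*y - 28)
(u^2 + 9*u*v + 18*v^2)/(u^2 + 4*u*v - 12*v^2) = (u + 3*v)/(u - 2*v)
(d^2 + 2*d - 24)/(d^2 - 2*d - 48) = (d - 4)/(d - 8)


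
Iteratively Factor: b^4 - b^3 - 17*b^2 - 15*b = (b - 5)*(b^3 + 4*b^2 + 3*b) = (b - 5)*(b + 1)*(b^2 + 3*b) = (b - 5)*(b + 1)*(b + 3)*(b)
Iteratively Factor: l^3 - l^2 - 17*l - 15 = (l + 3)*(l^2 - 4*l - 5) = (l + 1)*(l + 3)*(l - 5)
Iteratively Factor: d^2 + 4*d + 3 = (d + 1)*(d + 3)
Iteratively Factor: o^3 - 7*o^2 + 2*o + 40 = (o - 4)*(o^2 - 3*o - 10) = (o - 5)*(o - 4)*(o + 2)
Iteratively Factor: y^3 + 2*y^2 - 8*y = (y - 2)*(y^2 + 4*y) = (y - 2)*(y + 4)*(y)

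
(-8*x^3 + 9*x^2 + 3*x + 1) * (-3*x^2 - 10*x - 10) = 24*x^5 + 53*x^4 - 19*x^3 - 123*x^2 - 40*x - 10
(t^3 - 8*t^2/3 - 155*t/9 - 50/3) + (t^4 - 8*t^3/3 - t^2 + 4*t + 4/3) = t^4 - 5*t^3/3 - 11*t^2/3 - 119*t/9 - 46/3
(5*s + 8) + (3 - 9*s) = 11 - 4*s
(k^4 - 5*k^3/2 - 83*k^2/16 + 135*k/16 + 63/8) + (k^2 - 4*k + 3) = k^4 - 5*k^3/2 - 67*k^2/16 + 71*k/16 + 87/8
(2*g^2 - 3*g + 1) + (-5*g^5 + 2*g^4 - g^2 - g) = -5*g^5 + 2*g^4 + g^2 - 4*g + 1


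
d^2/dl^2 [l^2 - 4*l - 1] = 2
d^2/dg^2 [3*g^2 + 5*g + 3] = 6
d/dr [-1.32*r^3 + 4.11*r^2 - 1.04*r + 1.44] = -3.96*r^2 + 8.22*r - 1.04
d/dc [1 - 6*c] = -6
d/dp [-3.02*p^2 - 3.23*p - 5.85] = -6.04*p - 3.23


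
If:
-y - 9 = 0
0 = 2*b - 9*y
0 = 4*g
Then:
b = -81/2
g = 0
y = -9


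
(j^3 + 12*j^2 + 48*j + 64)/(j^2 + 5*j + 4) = (j^2 + 8*j + 16)/(j + 1)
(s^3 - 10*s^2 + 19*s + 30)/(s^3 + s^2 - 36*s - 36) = (s - 5)/(s + 6)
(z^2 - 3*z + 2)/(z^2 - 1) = (z - 2)/(z + 1)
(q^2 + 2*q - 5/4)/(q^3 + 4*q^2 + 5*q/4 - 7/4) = (2*q + 5)/(2*q^2 + 9*q + 7)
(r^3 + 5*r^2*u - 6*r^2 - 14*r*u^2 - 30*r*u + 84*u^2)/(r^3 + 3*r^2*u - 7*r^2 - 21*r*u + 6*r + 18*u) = (r^2 + 5*r*u - 14*u^2)/(r^2 + 3*r*u - r - 3*u)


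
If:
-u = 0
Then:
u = 0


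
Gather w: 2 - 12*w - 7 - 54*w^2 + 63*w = -54*w^2 + 51*w - 5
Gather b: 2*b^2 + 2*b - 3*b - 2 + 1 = 2*b^2 - b - 1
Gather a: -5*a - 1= -5*a - 1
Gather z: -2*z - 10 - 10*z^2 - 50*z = -10*z^2 - 52*z - 10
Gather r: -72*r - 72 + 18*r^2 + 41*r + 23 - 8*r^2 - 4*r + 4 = 10*r^2 - 35*r - 45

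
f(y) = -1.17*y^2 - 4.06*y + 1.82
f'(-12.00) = 24.02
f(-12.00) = -117.94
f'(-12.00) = 24.02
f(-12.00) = -117.94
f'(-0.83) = -2.12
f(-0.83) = 4.38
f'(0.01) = -4.08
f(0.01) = 1.78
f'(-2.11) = 0.88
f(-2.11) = 5.18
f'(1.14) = -6.73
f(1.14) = -4.33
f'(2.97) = -11.01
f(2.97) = -20.56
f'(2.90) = -10.85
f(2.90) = -19.79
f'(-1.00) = -1.72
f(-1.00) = 4.71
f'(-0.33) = -3.29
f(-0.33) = 3.03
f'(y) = -2.34*y - 4.06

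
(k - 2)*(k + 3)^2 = k^3 + 4*k^2 - 3*k - 18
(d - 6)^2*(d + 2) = d^3 - 10*d^2 + 12*d + 72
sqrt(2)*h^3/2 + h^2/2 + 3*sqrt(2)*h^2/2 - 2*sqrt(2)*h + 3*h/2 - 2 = (h - 1)*(h + 4)*(sqrt(2)*h/2 + 1/2)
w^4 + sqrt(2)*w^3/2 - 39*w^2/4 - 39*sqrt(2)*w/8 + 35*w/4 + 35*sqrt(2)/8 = (w - 5/2)*(w - 1)*(w + 7/2)*(w + sqrt(2)/2)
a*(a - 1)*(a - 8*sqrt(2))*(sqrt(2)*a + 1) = sqrt(2)*a^4 - 15*a^3 - sqrt(2)*a^3 - 8*sqrt(2)*a^2 + 15*a^2 + 8*sqrt(2)*a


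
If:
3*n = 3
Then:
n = 1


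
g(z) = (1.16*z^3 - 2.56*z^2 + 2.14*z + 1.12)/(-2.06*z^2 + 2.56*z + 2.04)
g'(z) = (4.12*z - 2.56)*(1.16*z^3 - 2.56*z^2 + 2.14*z + 1.12)/(-2.06*z^2 + 2.56*z + 2.04)^2 + (3.48*z^2 - 5.12*z + 2.14)/(-2.06*z^2 + 2.56*z + 2.04)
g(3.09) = -1.80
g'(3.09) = -0.13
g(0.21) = 0.59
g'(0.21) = 0.09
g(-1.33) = 1.79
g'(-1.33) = -0.14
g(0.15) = 0.58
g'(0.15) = 0.13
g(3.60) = -1.93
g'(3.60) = -0.33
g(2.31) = -2.21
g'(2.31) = 2.13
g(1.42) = 1.52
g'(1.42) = 4.54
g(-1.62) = 1.86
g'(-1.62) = -0.31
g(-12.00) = 7.37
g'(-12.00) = -0.56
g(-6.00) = 4.05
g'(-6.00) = -0.54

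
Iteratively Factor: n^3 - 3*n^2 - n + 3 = (n + 1)*(n^2 - 4*n + 3) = (n - 3)*(n + 1)*(n - 1)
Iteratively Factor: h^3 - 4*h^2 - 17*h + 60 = (h - 5)*(h^2 + h - 12) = (h - 5)*(h - 3)*(h + 4)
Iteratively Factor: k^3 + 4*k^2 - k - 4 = (k + 4)*(k^2 - 1) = (k + 1)*(k + 4)*(k - 1)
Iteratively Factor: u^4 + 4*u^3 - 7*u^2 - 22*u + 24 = (u + 3)*(u^3 + u^2 - 10*u + 8) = (u - 2)*(u + 3)*(u^2 + 3*u - 4) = (u - 2)*(u + 3)*(u + 4)*(u - 1)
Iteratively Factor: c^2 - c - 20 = (c + 4)*(c - 5)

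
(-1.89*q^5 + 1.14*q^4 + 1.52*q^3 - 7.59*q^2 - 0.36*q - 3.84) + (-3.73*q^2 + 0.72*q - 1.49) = -1.89*q^5 + 1.14*q^4 + 1.52*q^3 - 11.32*q^2 + 0.36*q - 5.33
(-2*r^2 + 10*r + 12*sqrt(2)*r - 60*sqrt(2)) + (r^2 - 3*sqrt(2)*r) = -r^2 + 10*r + 9*sqrt(2)*r - 60*sqrt(2)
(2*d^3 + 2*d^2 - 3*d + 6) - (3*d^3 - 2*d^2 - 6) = -d^3 + 4*d^2 - 3*d + 12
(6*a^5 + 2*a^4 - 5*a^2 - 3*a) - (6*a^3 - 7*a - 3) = 6*a^5 + 2*a^4 - 6*a^3 - 5*a^2 + 4*a + 3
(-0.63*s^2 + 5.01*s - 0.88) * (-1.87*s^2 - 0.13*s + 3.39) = 1.1781*s^4 - 9.2868*s^3 - 1.1414*s^2 + 17.0983*s - 2.9832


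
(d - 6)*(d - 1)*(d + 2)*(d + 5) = d^4 - 33*d^2 - 28*d + 60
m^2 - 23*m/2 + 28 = (m - 8)*(m - 7/2)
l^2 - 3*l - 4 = (l - 4)*(l + 1)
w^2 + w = w*(w + 1)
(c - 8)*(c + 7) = c^2 - c - 56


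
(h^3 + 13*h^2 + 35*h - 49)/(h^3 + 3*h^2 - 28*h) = (h^2 + 6*h - 7)/(h*(h - 4))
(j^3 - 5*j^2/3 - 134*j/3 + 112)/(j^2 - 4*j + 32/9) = 3*(j^2 + j - 42)/(3*j - 4)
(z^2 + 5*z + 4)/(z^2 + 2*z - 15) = (z^2 + 5*z + 4)/(z^2 + 2*z - 15)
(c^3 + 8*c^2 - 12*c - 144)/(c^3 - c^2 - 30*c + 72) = (c + 6)/(c - 3)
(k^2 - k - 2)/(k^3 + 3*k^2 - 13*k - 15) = (k - 2)/(k^2 + 2*k - 15)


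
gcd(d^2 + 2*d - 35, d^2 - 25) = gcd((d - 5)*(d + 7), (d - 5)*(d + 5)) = d - 5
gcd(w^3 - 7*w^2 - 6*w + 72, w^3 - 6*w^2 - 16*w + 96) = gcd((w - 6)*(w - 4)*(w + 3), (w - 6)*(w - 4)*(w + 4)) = w^2 - 10*w + 24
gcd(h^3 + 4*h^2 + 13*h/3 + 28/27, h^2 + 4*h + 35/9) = h + 7/3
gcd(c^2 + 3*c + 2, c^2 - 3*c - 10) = c + 2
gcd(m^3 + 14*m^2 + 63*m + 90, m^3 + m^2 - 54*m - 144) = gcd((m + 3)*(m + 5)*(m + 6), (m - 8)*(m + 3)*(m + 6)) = m^2 + 9*m + 18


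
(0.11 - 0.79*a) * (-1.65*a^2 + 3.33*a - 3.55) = 1.3035*a^3 - 2.8122*a^2 + 3.1708*a - 0.3905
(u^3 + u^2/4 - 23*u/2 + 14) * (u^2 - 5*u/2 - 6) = u^5 - 9*u^4/4 - 145*u^3/8 + 165*u^2/4 + 34*u - 84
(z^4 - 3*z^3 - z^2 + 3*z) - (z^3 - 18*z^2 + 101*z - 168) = z^4 - 4*z^3 + 17*z^2 - 98*z + 168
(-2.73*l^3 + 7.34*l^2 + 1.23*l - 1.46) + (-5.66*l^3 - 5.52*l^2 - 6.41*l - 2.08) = -8.39*l^3 + 1.82*l^2 - 5.18*l - 3.54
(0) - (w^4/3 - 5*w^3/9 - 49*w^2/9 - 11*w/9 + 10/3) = -w^4/3 + 5*w^3/9 + 49*w^2/9 + 11*w/9 - 10/3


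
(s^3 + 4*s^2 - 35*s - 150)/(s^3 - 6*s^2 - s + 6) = (s^2 + 10*s + 25)/(s^2 - 1)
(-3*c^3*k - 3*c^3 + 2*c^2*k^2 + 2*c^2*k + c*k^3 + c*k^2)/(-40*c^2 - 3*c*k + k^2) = c*(3*c^2*k + 3*c^2 - 2*c*k^2 - 2*c*k - k^3 - k^2)/(40*c^2 + 3*c*k - k^2)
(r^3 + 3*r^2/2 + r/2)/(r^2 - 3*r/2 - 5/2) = r*(2*r + 1)/(2*r - 5)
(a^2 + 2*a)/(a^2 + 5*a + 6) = a/(a + 3)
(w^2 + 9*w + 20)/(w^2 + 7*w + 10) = (w + 4)/(w + 2)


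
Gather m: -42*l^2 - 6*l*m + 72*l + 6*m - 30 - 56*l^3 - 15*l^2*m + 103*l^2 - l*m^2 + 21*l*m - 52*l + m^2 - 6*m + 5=-56*l^3 + 61*l^2 + 20*l + m^2*(1 - l) + m*(-15*l^2 + 15*l) - 25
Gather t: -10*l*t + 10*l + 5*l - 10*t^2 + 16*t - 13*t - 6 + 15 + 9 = 15*l - 10*t^2 + t*(3 - 10*l) + 18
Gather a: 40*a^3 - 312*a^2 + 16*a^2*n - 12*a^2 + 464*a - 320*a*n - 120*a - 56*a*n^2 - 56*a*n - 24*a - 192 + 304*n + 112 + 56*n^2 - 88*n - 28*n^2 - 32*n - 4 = 40*a^3 + a^2*(16*n - 324) + a*(-56*n^2 - 376*n + 320) + 28*n^2 + 184*n - 84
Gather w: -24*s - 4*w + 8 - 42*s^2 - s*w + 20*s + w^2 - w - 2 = -42*s^2 - 4*s + w^2 + w*(-s - 5) + 6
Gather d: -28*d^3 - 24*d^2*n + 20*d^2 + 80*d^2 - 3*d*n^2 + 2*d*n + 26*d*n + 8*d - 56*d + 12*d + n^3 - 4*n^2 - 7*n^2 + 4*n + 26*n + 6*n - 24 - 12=-28*d^3 + d^2*(100 - 24*n) + d*(-3*n^2 + 28*n - 36) + n^3 - 11*n^2 + 36*n - 36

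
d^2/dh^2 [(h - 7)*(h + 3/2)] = 2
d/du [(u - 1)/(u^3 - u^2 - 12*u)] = (-u*(-u^2 + u + 12) + (u - 1)*(-3*u^2 + 2*u + 12))/(u^2*(-u^2 + u + 12)^2)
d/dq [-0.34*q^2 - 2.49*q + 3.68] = -0.68*q - 2.49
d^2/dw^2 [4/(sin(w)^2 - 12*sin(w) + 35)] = 8*(-2*sin(w)^4 + 18*sin(w)^3 + sin(w)^2 - 246*sin(w) + 109)/(sin(w)^2 - 12*sin(w) + 35)^3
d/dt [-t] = -1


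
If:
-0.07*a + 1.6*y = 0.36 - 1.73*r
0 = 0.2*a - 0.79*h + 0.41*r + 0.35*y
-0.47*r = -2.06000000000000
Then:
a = 22.8571428571429*y + 103.179331306991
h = 6.22965641952984*y + 28.3960601746758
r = 4.38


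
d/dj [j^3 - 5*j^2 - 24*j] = 3*j^2 - 10*j - 24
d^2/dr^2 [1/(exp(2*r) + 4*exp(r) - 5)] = 4*(-(exp(r) + 1)*(exp(2*r) + 4*exp(r) - 5) + 2*(exp(r) + 2)^2*exp(r))*exp(r)/(exp(2*r) + 4*exp(r) - 5)^3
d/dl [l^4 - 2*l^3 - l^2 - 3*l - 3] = 4*l^3 - 6*l^2 - 2*l - 3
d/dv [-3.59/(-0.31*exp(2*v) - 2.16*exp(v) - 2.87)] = (-2.2258*exp(v) - 7.7544)*exp(v)/(0.31*exp(2*v) + 2.16*exp(v) + 2.87)^2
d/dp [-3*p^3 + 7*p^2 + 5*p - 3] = -9*p^2 + 14*p + 5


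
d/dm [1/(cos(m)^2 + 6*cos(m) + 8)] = 2*(cos(m) + 3)*sin(m)/(cos(m)^2 + 6*cos(m) + 8)^2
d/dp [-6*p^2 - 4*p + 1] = -12*p - 4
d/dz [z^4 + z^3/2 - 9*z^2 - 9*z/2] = 4*z^3 + 3*z^2/2 - 18*z - 9/2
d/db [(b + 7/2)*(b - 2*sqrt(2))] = 2*b - 2*sqrt(2) + 7/2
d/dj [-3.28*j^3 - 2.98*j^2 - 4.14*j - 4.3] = -9.84*j^2 - 5.96*j - 4.14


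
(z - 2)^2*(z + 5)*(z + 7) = z^4 + 8*z^3 - 9*z^2 - 92*z + 140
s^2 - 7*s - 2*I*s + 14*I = (s - 7)*(s - 2*I)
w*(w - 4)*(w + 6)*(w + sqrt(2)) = w^4 + sqrt(2)*w^3 + 2*w^3 - 24*w^2 + 2*sqrt(2)*w^2 - 24*sqrt(2)*w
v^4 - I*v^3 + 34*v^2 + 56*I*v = v*(v - 7*I)*(v + 2*I)*(v + 4*I)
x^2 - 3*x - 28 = (x - 7)*(x + 4)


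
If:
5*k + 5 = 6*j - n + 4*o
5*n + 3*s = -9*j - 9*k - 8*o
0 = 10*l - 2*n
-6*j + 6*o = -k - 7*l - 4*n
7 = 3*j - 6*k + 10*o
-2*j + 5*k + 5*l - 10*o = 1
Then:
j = -858/131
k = -3507/262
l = 61/262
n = 305/262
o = -703/131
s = 9455/131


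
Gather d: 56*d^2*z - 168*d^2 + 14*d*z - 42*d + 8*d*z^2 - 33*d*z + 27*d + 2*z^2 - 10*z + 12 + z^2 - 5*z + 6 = d^2*(56*z - 168) + d*(8*z^2 - 19*z - 15) + 3*z^2 - 15*z + 18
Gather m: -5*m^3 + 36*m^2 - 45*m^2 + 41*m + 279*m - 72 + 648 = -5*m^3 - 9*m^2 + 320*m + 576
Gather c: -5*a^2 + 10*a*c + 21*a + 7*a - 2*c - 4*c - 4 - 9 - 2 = -5*a^2 + 28*a + c*(10*a - 6) - 15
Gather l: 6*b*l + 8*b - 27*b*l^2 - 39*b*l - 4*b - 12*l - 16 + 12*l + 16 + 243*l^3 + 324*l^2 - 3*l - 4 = 4*b + 243*l^3 + l^2*(324 - 27*b) + l*(-33*b - 3) - 4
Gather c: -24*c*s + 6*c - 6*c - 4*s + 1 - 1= -24*c*s - 4*s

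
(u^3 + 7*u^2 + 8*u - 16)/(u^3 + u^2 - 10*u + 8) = (u + 4)/(u - 2)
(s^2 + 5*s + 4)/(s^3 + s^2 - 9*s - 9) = (s + 4)/(s^2 - 9)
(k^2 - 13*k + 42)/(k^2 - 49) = (k - 6)/(k + 7)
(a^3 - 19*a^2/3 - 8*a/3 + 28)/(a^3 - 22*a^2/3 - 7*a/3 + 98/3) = (a - 6)/(a - 7)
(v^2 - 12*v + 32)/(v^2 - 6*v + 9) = (v^2 - 12*v + 32)/(v^2 - 6*v + 9)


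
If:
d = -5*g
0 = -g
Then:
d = 0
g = 0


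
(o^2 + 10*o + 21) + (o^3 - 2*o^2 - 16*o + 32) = o^3 - o^2 - 6*o + 53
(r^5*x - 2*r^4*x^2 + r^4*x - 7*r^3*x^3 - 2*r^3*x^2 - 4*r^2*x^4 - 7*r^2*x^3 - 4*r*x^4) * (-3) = -3*r^5*x + 6*r^4*x^2 - 3*r^4*x + 21*r^3*x^3 + 6*r^3*x^2 + 12*r^2*x^4 + 21*r^2*x^3 + 12*r*x^4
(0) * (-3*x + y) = 0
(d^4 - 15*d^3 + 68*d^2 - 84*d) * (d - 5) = d^5 - 20*d^4 + 143*d^3 - 424*d^2 + 420*d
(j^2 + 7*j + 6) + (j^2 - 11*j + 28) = 2*j^2 - 4*j + 34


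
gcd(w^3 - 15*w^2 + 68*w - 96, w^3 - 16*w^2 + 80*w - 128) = w^2 - 12*w + 32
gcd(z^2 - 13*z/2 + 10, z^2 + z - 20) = z - 4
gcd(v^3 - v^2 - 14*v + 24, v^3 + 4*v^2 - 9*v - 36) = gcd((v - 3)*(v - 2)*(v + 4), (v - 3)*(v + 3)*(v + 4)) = v^2 + v - 12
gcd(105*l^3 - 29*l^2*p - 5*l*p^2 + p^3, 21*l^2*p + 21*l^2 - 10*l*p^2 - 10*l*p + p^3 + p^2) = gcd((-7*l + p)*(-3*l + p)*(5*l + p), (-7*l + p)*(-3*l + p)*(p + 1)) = 21*l^2 - 10*l*p + p^2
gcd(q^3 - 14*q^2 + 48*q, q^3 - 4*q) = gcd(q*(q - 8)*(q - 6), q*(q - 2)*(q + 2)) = q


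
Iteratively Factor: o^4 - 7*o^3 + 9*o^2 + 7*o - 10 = (o - 5)*(o^3 - 2*o^2 - o + 2) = (o - 5)*(o + 1)*(o^2 - 3*o + 2) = (o - 5)*(o - 2)*(o + 1)*(o - 1)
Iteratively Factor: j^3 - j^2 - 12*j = (j)*(j^2 - j - 12) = j*(j + 3)*(j - 4)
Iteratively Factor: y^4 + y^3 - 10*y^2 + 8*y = (y - 1)*(y^3 + 2*y^2 - 8*y) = (y - 1)*(y + 4)*(y^2 - 2*y) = (y - 2)*(y - 1)*(y + 4)*(y)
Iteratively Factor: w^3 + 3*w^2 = (w + 3)*(w^2) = w*(w + 3)*(w)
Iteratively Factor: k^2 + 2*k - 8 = (k + 4)*(k - 2)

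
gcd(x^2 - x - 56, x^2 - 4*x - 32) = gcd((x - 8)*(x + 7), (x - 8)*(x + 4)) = x - 8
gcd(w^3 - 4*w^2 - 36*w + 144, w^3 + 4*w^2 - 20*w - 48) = w^2 + 2*w - 24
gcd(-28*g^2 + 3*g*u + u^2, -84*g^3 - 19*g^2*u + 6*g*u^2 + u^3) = -28*g^2 + 3*g*u + u^2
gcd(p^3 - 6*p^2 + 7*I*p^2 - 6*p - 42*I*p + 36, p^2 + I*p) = p + I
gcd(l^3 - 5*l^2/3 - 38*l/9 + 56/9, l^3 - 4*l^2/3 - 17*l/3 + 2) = l + 2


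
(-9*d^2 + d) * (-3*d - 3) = 27*d^3 + 24*d^2 - 3*d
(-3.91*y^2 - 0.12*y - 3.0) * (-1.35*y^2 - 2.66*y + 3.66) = 5.2785*y^4 + 10.5626*y^3 - 9.9414*y^2 + 7.5408*y - 10.98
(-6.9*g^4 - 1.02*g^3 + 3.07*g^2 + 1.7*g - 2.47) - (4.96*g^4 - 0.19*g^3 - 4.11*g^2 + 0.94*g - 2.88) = -11.86*g^4 - 0.83*g^3 + 7.18*g^2 + 0.76*g + 0.41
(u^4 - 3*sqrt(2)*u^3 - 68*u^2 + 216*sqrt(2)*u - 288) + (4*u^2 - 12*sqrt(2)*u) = u^4 - 3*sqrt(2)*u^3 - 64*u^2 + 204*sqrt(2)*u - 288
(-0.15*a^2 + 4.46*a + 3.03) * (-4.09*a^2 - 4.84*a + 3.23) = 0.6135*a^4 - 17.5154*a^3 - 34.4636*a^2 - 0.259399999999999*a + 9.7869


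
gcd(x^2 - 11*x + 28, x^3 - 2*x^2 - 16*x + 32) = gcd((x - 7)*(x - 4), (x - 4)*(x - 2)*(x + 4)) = x - 4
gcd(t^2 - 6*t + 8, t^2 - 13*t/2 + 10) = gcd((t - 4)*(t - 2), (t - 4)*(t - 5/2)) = t - 4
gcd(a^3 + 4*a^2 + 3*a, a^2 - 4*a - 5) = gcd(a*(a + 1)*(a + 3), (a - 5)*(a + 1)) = a + 1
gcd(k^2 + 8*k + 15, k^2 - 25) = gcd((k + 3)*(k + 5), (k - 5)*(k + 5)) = k + 5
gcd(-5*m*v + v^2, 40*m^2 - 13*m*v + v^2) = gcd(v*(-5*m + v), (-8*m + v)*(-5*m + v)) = -5*m + v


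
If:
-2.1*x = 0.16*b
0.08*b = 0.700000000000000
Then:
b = 8.75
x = -0.67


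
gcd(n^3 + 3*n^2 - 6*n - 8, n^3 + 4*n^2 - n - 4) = n^2 + 5*n + 4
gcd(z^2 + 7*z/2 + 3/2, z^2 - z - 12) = z + 3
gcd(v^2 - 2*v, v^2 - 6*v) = v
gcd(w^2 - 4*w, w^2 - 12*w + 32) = w - 4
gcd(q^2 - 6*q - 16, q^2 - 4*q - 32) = q - 8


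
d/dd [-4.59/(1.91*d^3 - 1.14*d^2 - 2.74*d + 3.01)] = (26.3007*d^2 - 10.4652*d - 12.5766)/(1.91*d^3 - 1.14*d^2 - 2.74*d + 3.01)^2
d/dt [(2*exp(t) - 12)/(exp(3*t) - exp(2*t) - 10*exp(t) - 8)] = 2*((exp(t) - 6)*(-3*exp(2*t) + 2*exp(t) + 10) + exp(3*t) - exp(2*t) - 10*exp(t) - 8)*exp(t)/(-exp(3*t) + exp(2*t) + 10*exp(t) + 8)^2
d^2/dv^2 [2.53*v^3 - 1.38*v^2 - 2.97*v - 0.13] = 15.18*v - 2.76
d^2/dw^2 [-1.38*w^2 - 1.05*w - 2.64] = -2.76000000000000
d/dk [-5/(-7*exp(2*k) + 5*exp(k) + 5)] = (25 - 70*exp(k))*exp(k)/(-7*exp(2*k) + 5*exp(k) + 5)^2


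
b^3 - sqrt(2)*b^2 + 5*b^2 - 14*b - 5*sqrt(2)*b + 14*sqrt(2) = (b - 2)*(b + 7)*(b - sqrt(2))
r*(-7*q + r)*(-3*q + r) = 21*q^2*r - 10*q*r^2 + r^3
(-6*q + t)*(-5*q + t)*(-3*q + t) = -90*q^3 + 63*q^2*t - 14*q*t^2 + t^3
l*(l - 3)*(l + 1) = l^3 - 2*l^2 - 3*l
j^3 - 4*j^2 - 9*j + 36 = (j - 4)*(j - 3)*(j + 3)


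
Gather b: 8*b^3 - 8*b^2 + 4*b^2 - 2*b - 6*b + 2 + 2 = 8*b^3 - 4*b^2 - 8*b + 4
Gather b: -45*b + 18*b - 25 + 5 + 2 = -27*b - 18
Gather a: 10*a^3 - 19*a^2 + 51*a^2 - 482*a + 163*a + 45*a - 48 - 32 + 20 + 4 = 10*a^3 + 32*a^2 - 274*a - 56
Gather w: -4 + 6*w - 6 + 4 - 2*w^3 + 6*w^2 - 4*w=-2*w^3 + 6*w^2 + 2*w - 6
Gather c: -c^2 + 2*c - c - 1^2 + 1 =-c^2 + c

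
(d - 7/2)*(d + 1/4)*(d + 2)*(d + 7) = d^4 + 23*d^3/4 - 129*d^2/8 - 427*d/8 - 49/4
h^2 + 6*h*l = h*(h + 6*l)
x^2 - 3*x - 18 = (x - 6)*(x + 3)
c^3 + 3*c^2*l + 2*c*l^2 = c*(c + l)*(c + 2*l)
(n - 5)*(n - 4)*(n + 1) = n^3 - 8*n^2 + 11*n + 20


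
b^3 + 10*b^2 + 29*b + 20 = (b + 1)*(b + 4)*(b + 5)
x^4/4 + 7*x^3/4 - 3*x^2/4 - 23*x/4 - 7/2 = (x/4 + 1/4)*(x - 2)*(x + 1)*(x + 7)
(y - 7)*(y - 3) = y^2 - 10*y + 21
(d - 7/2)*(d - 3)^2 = d^3 - 19*d^2/2 + 30*d - 63/2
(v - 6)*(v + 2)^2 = v^3 - 2*v^2 - 20*v - 24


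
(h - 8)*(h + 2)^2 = h^3 - 4*h^2 - 28*h - 32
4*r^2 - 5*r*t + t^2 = (-4*r + t)*(-r + t)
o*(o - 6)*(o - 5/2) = o^3 - 17*o^2/2 + 15*o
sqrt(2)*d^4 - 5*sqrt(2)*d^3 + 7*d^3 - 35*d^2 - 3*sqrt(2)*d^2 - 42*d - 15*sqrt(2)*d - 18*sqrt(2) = (d - 6)*(d + 1)*(d + 3*sqrt(2))*(sqrt(2)*d + 1)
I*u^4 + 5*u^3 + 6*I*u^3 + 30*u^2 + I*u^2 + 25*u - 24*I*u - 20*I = (u + 5)*(u - 4*I)*(u - I)*(I*u + I)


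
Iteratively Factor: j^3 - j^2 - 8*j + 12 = (j - 2)*(j^2 + j - 6) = (j - 2)^2*(j + 3)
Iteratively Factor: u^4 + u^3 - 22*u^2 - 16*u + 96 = (u + 4)*(u^3 - 3*u^2 - 10*u + 24) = (u - 2)*(u + 4)*(u^2 - u - 12) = (u - 4)*(u - 2)*(u + 4)*(u + 3)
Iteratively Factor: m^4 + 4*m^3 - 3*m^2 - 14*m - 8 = (m + 4)*(m^3 - 3*m - 2) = (m + 1)*(m + 4)*(m^2 - m - 2) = (m - 2)*(m + 1)*(m + 4)*(m + 1)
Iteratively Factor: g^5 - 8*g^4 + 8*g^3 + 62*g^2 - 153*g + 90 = (g - 2)*(g^4 - 6*g^3 - 4*g^2 + 54*g - 45) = (g - 3)*(g - 2)*(g^3 - 3*g^2 - 13*g + 15) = (g - 5)*(g - 3)*(g - 2)*(g^2 + 2*g - 3) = (g - 5)*(g - 3)*(g - 2)*(g + 3)*(g - 1)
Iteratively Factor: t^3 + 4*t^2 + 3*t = (t)*(t^2 + 4*t + 3) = t*(t + 3)*(t + 1)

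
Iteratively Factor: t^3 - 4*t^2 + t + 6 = (t - 3)*(t^2 - t - 2) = (t - 3)*(t + 1)*(t - 2)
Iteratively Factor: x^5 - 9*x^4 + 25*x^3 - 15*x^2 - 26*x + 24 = (x - 2)*(x^4 - 7*x^3 + 11*x^2 + 7*x - 12) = (x - 4)*(x - 2)*(x^3 - 3*x^2 - x + 3) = (x - 4)*(x - 2)*(x - 1)*(x^2 - 2*x - 3) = (x - 4)*(x - 3)*(x - 2)*(x - 1)*(x + 1)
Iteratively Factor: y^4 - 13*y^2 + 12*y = (y)*(y^3 - 13*y + 12) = y*(y + 4)*(y^2 - 4*y + 3) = y*(y - 1)*(y + 4)*(y - 3)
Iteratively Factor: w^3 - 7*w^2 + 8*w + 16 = (w - 4)*(w^2 - 3*w - 4) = (w - 4)^2*(w + 1)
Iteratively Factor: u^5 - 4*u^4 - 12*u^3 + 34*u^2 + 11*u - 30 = (u + 3)*(u^4 - 7*u^3 + 9*u^2 + 7*u - 10) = (u - 5)*(u + 3)*(u^3 - 2*u^2 - u + 2) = (u - 5)*(u - 2)*(u + 3)*(u^2 - 1) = (u - 5)*(u - 2)*(u + 1)*(u + 3)*(u - 1)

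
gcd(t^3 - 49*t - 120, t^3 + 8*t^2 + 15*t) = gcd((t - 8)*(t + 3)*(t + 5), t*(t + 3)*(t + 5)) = t^2 + 8*t + 15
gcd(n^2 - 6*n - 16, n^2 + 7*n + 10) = n + 2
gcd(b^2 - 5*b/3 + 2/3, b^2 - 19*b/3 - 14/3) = 1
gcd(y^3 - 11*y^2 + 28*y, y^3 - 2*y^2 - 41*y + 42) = y - 7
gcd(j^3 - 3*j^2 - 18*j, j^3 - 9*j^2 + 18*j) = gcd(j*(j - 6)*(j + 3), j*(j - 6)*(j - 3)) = j^2 - 6*j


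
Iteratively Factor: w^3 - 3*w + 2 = (w - 1)*(w^2 + w - 2) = (w - 1)^2*(w + 2)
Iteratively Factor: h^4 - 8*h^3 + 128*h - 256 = (h - 4)*(h^3 - 4*h^2 - 16*h + 64) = (h - 4)^2*(h^2 - 16) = (h - 4)^2*(h + 4)*(h - 4)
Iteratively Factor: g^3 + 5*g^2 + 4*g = (g)*(g^2 + 5*g + 4) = g*(g + 4)*(g + 1)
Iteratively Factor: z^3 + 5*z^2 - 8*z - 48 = (z + 4)*(z^2 + z - 12) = (z + 4)^2*(z - 3)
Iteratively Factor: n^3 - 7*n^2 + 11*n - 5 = (n - 5)*(n^2 - 2*n + 1) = (n - 5)*(n - 1)*(n - 1)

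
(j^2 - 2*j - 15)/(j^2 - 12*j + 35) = (j + 3)/(j - 7)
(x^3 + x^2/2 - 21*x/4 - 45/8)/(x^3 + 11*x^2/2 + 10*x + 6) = (x^2 - x - 15/4)/(x^2 + 4*x + 4)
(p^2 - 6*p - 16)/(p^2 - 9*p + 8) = (p + 2)/(p - 1)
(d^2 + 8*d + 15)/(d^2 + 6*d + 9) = (d + 5)/(d + 3)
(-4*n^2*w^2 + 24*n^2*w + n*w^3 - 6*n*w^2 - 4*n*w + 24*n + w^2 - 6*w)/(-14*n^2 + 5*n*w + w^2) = (-4*n^2*w^2 + 24*n^2*w + n*w^3 - 6*n*w^2 - 4*n*w + 24*n + w^2 - 6*w)/(-14*n^2 + 5*n*w + w^2)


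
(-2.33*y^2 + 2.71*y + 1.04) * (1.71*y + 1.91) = -3.9843*y^3 + 0.1838*y^2 + 6.9545*y + 1.9864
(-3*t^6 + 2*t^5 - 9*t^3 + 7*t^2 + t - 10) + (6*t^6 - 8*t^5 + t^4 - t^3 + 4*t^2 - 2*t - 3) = 3*t^6 - 6*t^5 + t^4 - 10*t^3 + 11*t^2 - t - 13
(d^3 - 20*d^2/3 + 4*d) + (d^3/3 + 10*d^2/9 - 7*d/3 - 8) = 4*d^3/3 - 50*d^2/9 + 5*d/3 - 8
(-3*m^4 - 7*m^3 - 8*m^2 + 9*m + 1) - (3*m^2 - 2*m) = -3*m^4 - 7*m^3 - 11*m^2 + 11*m + 1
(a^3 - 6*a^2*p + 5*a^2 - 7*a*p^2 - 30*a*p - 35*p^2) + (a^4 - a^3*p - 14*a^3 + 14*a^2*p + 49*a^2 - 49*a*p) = a^4 - a^3*p - 13*a^3 + 8*a^2*p + 54*a^2 - 7*a*p^2 - 79*a*p - 35*p^2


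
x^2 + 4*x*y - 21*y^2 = (x - 3*y)*(x + 7*y)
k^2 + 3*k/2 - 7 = (k - 2)*(k + 7/2)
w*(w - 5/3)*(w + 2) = w^3 + w^2/3 - 10*w/3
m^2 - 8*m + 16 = (m - 4)^2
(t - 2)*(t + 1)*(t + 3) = t^3 + 2*t^2 - 5*t - 6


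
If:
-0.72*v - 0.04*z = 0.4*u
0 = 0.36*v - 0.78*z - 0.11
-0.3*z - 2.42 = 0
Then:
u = 31.72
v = -17.17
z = -8.07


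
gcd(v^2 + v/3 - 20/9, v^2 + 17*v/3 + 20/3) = v + 5/3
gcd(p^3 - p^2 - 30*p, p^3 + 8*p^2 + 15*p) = p^2 + 5*p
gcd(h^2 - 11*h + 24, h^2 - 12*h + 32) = h - 8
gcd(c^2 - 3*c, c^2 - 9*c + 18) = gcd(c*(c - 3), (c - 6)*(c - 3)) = c - 3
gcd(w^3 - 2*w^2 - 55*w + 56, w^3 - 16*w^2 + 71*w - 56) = w^2 - 9*w + 8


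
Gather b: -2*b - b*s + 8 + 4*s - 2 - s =b*(-s - 2) + 3*s + 6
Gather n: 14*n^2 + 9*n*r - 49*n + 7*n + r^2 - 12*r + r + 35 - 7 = 14*n^2 + n*(9*r - 42) + r^2 - 11*r + 28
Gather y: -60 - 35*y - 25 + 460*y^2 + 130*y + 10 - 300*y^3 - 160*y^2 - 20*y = -300*y^3 + 300*y^2 + 75*y - 75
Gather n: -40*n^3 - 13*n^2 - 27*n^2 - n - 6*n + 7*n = -40*n^3 - 40*n^2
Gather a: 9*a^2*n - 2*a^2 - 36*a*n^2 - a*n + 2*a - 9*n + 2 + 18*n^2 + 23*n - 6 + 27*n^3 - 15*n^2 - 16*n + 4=a^2*(9*n - 2) + a*(-36*n^2 - n + 2) + 27*n^3 + 3*n^2 - 2*n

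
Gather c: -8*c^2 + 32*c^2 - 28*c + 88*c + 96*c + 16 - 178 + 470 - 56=24*c^2 + 156*c + 252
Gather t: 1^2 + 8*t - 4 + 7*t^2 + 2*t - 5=7*t^2 + 10*t - 8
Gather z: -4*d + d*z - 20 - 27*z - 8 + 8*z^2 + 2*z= -4*d + 8*z^2 + z*(d - 25) - 28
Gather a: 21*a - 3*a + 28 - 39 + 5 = 18*a - 6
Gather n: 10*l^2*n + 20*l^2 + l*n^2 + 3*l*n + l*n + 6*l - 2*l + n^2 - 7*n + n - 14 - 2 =20*l^2 + 4*l + n^2*(l + 1) + n*(10*l^2 + 4*l - 6) - 16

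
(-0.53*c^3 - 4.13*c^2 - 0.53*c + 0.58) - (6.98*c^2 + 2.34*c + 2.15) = -0.53*c^3 - 11.11*c^2 - 2.87*c - 1.57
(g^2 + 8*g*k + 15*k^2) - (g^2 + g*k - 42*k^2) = 7*g*k + 57*k^2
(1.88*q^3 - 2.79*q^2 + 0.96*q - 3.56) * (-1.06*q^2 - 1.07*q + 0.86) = -1.9928*q^5 + 0.9458*q^4 + 3.5845*q^3 + 0.347*q^2 + 4.6348*q - 3.0616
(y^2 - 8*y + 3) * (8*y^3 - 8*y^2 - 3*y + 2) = 8*y^5 - 72*y^4 + 85*y^3 + 2*y^2 - 25*y + 6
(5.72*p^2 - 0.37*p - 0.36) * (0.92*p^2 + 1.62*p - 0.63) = 5.2624*p^4 + 8.926*p^3 - 4.5342*p^2 - 0.3501*p + 0.2268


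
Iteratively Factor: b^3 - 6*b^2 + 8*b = (b - 2)*(b^2 - 4*b) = (b - 4)*(b - 2)*(b)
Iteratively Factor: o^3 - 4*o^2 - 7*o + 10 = (o - 1)*(o^2 - 3*o - 10) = (o - 5)*(o - 1)*(o + 2)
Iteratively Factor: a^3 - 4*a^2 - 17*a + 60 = (a - 5)*(a^2 + a - 12) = (a - 5)*(a + 4)*(a - 3)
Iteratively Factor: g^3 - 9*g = (g + 3)*(g^2 - 3*g) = (g - 3)*(g + 3)*(g)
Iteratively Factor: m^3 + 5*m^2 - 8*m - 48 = (m + 4)*(m^2 + m - 12) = (m - 3)*(m + 4)*(m + 4)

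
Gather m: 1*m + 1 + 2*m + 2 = 3*m + 3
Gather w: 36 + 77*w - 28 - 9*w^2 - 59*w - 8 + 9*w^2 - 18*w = 0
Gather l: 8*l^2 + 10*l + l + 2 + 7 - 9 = 8*l^2 + 11*l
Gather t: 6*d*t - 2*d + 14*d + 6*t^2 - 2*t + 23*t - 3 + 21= 12*d + 6*t^2 + t*(6*d + 21) + 18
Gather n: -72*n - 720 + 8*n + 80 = -64*n - 640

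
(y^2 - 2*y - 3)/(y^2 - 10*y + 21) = (y + 1)/(y - 7)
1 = 1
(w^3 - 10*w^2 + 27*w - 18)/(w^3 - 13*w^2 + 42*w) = (w^2 - 4*w + 3)/(w*(w - 7))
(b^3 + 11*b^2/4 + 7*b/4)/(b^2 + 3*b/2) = (4*b^2 + 11*b + 7)/(2*(2*b + 3))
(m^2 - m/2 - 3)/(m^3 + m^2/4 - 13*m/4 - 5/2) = 2*(2*m + 3)/(4*m^2 + 9*m + 5)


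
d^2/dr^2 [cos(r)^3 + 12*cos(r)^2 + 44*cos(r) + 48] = -179*cos(r)/4 - 24*cos(2*r) - 9*cos(3*r)/4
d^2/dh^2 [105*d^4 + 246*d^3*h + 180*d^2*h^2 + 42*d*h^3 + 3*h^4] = 360*d^2 + 252*d*h + 36*h^2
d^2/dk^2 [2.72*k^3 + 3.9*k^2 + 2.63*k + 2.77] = 16.32*k + 7.8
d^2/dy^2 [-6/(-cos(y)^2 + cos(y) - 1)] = 6*(4*sin(y)^4 + sin(y)^2 + 19*cos(y)/4 - 3*cos(3*y)/4 - 5)/(sin(y)^2 + cos(y) - 2)^3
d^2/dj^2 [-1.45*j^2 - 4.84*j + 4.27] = -2.90000000000000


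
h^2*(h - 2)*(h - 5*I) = h^4 - 2*h^3 - 5*I*h^3 + 10*I*h^2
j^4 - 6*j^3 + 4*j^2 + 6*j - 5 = (j - 5)*(j - 1)^2*(j + 1)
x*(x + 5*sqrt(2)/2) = x^2 + 5*sqrt(2)*x/2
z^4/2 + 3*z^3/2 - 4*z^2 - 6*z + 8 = (z/2 + 1)*(z - 2)*(z - 1)*(z + 4)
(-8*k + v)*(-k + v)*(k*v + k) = 8*k^3*v + 8*k^3 - 9*k^2*v^2 - 9*k^2*v + k*v^3 + k*v^2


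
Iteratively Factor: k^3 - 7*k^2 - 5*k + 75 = (k - 5)*(k^2 - 2*k - 15) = (k - 5)^2*(k + 3)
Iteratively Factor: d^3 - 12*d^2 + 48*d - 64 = (d - 4)*(d^2 - 8*d + 16) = (d - 4)^2*(d - 4)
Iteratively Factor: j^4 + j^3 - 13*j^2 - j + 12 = (j - 1)*(j^3 + 2*j^2 - 11*j - 12) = (j - 1)*(j + 1)*(j^2 + j - 12) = (j - 1)*(j + 1)*(j + 4)*(j - 3)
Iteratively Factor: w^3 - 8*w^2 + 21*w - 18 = (w - 2)*(w^2 - 6*w + 9) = (w - 3)*(w - 2)*(w - 3)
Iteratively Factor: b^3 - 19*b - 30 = (b + 2)*(b^2 - 2*b - 15) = (b - 5)*(b + 2)*(b + 3)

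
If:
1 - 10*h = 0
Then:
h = 1/10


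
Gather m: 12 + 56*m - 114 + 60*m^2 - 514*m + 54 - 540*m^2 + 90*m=-480*m^2 - 368*m - 48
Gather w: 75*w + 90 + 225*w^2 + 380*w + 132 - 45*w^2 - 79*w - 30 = 180*w^2 + 376*w + 192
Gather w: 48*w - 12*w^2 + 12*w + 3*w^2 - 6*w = -9*w^2 + 54*w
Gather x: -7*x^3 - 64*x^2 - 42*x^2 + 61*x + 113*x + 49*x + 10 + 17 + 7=-7*x^3 - 106*x^2 + 223*x + 34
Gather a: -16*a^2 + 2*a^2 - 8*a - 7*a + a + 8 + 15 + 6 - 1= -14*a^2 - 14*a + 28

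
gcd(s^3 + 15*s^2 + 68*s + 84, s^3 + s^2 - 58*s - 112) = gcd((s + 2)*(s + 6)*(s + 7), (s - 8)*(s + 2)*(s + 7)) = s^2 + 9*s + 14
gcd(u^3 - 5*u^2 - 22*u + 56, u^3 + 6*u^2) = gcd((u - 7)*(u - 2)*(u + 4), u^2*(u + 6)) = 1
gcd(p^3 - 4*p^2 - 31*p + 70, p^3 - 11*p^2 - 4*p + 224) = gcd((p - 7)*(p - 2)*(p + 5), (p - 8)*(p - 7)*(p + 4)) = p - 7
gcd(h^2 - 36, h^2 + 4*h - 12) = h + 6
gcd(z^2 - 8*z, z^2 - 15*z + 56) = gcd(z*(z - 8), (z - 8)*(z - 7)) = z - 8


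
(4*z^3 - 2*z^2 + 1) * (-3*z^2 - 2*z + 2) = -12*z^5 - 2*z^4 + 12*z^3 - 7*z^2 - 2*z + 2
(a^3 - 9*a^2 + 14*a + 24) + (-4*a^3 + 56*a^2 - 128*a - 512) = -3*a^3 + 47*a^2 - 114*a - 488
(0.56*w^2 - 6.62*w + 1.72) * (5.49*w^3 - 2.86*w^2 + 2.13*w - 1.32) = 3.0744*w^5 - 37.9454*w^4 + 29.5688*w^3 - 19.759*w^2 + 12.402*w - 2.2704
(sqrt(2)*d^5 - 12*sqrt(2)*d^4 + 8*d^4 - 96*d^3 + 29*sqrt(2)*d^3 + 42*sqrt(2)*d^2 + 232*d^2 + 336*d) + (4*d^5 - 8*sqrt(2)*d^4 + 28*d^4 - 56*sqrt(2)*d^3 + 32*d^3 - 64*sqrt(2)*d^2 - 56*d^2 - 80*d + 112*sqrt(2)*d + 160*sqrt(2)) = sqrt(2)*d^5 + 4*d^5 - 20*sqrt(2)*d^4 + 36*d^4 - 64*d^3 - 27*sqrt(2)*d^3 - 22*sqrt(2)*d^2 + 176*d^2 + 112*sqrt(2)*d + 256*d + 160*sqrt(2)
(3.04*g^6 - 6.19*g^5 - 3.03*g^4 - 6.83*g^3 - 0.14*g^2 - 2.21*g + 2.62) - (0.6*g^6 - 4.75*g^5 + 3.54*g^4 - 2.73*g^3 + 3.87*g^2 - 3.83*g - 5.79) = 2.44*g^6 - 1.44*g^5 - 6.57*g^4 - 4.1*g^3 - 4.01*g^2 + 1.62*g + 8.41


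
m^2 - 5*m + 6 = (m - 3)*(m - 2)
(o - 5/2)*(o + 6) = o^2 + 7*o/2 - 15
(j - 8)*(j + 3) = j^2 - 5*j - 24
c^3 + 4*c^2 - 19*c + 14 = (c - 2)*(c - 1)*(c + 7)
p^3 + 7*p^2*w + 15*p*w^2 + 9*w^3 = (p + w)*(p + 3*w)^2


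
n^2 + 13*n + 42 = (n + 6)*(n + 7)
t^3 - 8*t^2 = t^2*(t - 8)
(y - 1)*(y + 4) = y^2 + 3*y - 4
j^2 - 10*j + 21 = (j - 7)*(j - 3)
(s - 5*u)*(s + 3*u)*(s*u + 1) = s^3*u - 2*s^2*u^2 + s^2 - 15*s*u^3 - 2*s*u - 15*u^2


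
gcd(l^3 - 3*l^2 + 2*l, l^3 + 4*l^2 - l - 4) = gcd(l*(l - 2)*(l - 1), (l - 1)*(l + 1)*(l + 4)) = l - 1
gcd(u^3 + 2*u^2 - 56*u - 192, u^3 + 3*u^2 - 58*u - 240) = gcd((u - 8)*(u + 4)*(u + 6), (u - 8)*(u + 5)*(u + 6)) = u^2 - 2*u - 48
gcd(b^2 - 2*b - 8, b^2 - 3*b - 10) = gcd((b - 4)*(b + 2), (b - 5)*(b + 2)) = b + 2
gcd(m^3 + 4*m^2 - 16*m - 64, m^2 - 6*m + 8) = m - 4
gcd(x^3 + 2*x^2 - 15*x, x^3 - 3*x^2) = x^2 - 3*x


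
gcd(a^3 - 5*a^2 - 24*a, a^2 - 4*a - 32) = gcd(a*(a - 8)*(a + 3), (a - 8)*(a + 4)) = a - 8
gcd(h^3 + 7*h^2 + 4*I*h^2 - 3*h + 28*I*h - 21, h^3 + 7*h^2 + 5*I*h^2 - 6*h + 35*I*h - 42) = h^2 + h*(7 + 3*I) + 21*I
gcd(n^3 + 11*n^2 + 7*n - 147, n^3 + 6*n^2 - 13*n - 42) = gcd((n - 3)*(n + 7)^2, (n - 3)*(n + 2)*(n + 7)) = n^2 + 4*n - 21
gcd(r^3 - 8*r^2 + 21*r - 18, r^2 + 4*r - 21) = r - 3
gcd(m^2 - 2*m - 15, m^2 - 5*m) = m - 5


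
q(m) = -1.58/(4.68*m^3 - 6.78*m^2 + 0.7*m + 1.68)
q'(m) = -1.58*(-14.04*m^2 + 13.56*m - 0.7)/(4.68*m^3 - 6.78*m^2 + 0.7*m + 1.68)^2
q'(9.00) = 0.00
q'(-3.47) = 0.00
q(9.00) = -0.00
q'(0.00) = 0.39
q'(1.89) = 0.37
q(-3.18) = 0.01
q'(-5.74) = 0.00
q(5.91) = -0.00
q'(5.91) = 0.00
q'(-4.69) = 0.00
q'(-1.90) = 0.04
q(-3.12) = 0.01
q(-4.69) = 0.00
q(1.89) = -0.15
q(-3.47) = 0.01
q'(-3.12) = 0.01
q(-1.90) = 0.03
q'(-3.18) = 0.01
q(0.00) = -0.94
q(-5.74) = 0.00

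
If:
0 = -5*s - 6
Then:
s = -6/5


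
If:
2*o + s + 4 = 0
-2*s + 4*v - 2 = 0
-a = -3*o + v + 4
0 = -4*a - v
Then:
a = 17/30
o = 23/30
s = -83/15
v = -34/15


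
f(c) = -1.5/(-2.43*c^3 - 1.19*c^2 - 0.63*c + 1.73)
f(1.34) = 0.21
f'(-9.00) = -0.00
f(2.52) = 0.03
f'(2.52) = -0.04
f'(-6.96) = -0.00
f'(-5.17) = -0.00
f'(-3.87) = -0.01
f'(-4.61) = -0.00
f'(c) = -1.5*(7.29*c^2 + 2.38*c + 0.63)/(-2.43*c^3 - 1.19*c^2 - 0.63*c + 1.73)^2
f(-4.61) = -0.01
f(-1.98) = -0.09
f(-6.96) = -0.00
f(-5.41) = -0.00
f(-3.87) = -0.01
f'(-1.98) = -0.12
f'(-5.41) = -0.00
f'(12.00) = -0.00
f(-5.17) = -0.00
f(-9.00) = -0.00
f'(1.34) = -0.50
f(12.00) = 0.00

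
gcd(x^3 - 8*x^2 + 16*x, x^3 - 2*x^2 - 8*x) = x^2 - 4*x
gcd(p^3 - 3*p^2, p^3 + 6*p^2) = p^2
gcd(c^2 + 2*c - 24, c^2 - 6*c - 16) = 1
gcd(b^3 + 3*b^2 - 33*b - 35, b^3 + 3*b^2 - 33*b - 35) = b^3 + 3*b^2 - 33*b - 35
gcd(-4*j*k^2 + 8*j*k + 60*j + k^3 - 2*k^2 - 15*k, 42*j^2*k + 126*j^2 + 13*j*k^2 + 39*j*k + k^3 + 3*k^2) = k + 3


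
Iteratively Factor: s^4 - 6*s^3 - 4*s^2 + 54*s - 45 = (s - 1)*(s^3 - 5*s^2 - 9*s + 45) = (s - 5)*(s - 1)*(s^2 - 9) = (s - 5)*(s - 1)*(s + 3)*(s - 3)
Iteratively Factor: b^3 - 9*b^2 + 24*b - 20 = (b - 2)*(b^2 - 7*b + 10) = (b - 5)*(b - 2)*(b - 2)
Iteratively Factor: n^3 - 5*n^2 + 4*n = (n - 1)*(n^2 - 4*n) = n*(n - 1)*(n - 4)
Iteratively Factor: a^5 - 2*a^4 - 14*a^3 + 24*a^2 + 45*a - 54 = (a + 2)*(a^4 - 4*a^3 - 6*a^2 + 36*a - 27) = (a - 3)*(a + 2)*(a^3 - a^2 - 9*a + 9) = (a - 3)*(a + 2)*(a + 3)*(a^2 - 4*a + 3) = (a - 3)^2*(a + 2)*(a + 3)*(a - 1)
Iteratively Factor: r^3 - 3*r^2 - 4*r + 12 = (r + 2)*(r^2 - 5*r + 6) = (r - 2)*(r + 2)*(r - 3)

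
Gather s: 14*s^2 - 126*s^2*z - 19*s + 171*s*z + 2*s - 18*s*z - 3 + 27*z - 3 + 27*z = s^2*(14 - 126*z) + s*(153*z - 17) + 54*z - 6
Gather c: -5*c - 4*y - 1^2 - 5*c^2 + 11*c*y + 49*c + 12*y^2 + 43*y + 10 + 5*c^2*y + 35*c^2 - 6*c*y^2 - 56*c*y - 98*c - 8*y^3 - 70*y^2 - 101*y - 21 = c^2*(5*y + 30) + c*(-6*y^2 - 45*y - 54) - 8*y^3 - 58*y^2 - 62*y - 12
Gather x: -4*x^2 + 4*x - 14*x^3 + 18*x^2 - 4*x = -14*x^3 + 14*x^2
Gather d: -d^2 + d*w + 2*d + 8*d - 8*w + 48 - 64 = -d^2 + d*(w + 10) - 8*w - 16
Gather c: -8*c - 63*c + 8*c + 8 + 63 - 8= 63 - 63*c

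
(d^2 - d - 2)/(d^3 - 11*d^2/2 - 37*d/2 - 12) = 2*(d - 2)/(2*d^2 - 13*d - 24)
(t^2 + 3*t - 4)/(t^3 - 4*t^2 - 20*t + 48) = (t - 1)/(t^2 - 8*t + 12)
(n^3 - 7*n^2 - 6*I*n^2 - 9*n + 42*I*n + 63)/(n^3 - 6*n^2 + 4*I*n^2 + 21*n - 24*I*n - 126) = (n^2 - n*(7 + 3*I) + 21*I)/(n^2 + n*(-6 + 7*I) - 42*I)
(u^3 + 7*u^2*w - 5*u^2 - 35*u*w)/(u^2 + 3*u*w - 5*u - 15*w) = u*(u + 7*w)/(u + 3*w)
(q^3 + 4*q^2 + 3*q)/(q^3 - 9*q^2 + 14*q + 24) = q*(q + 3)/(q^2 - 10*q + 24)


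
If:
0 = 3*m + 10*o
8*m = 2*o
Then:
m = 0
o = 0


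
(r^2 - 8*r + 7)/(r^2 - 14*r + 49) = (r - 1)/(r - 7)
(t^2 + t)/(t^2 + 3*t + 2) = t/(t + 2)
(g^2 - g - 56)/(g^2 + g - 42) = (g - 8)/(g - 6)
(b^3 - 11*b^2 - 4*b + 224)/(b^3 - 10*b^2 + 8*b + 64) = (b^2 - 3*b - 28)/(b^2 - 2*b - 8)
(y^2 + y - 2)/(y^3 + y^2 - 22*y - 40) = (y - 1)/(y^2 - y - 20)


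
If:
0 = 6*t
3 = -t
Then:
No Solution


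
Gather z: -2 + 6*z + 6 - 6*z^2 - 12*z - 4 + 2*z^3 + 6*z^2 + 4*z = 2*z^3 - 2*z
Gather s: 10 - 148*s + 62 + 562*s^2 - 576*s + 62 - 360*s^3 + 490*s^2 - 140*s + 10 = -360*s^3 + 1052*s^2 - 864*s + 144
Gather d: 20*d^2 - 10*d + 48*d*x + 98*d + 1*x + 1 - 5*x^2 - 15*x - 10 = 20*d^2 + d*(48*x + 88) - 5*x^2 - 14*x - 9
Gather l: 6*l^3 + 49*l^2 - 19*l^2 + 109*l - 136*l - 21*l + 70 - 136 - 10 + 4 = 6*l^3 + 30*l^2 - 48*l - 72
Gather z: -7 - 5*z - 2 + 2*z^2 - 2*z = 2*z^2 - 7*z - 9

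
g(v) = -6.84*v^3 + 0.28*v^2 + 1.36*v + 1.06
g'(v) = -20.52*v^2 + 0.56*v + 1.36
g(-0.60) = 1.82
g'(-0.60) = -6.36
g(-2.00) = 54.18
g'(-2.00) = -81.84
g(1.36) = -13.78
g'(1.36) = -35.83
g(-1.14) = 10.01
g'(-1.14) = -25.95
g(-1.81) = 40.08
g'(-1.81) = -66.88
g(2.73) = -132.31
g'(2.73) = -150.04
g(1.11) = -6.44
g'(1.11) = -23.30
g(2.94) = -166.34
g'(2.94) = -174.36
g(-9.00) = 4997.86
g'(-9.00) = -1665.80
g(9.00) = -4950.38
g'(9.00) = -1655.72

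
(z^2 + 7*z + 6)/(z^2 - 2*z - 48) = (z + 1)/(z - 8)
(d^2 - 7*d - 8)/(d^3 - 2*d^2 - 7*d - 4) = (d - 8)/(d^2 - 3*d - 4)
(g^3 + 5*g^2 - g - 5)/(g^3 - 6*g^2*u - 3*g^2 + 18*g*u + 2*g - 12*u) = (-g^2 - 6*g - 5)/(-g^2 + 6*g*u + 2*g - 12*u)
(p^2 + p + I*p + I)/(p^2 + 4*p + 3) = (p + I)/(p + 3)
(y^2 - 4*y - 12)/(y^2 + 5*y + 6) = (y - 6)/(y + 3)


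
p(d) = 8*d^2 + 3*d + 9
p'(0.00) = 3.00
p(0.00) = 9.00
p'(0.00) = 3.00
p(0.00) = 9.00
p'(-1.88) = -27.08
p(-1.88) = 31.64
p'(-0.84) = -10.44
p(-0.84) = 12.12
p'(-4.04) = -61.64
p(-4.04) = 127.45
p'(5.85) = 96.60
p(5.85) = 300.33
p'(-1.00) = -13.00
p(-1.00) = 14.00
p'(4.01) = 67.16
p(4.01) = 149.67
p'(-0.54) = -5.64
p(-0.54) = 9.71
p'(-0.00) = 3.00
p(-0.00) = 9.00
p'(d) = 16*d + 3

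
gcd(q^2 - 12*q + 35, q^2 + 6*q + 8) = 1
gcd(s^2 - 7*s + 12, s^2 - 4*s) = s - 4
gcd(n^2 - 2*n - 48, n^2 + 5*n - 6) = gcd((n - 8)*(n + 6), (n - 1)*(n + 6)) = n + 6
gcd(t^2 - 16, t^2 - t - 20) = t + 4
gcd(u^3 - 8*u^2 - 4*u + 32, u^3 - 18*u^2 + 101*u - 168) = u - 8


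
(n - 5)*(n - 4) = n^2 - 9*n + 20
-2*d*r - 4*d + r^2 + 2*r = (-2*d + r)*(r + 2)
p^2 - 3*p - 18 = (p - 6)*(p + 3)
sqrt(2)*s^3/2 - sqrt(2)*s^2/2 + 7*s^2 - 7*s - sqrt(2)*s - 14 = (s - 2)*(s + 7*sqrt(2))*(sqrt(2)*s/2 + sqrt(2)/2)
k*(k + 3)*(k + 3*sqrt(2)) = k^3 + 3*k^2 + 3*sqrt(2)*k^2 + 9*sqrt(2)*k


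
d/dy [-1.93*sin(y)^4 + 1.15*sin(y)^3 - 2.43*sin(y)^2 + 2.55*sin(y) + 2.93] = (-7.72*sin(y)^3 + 3.45*sin(y)^2 - 4.86*sin(y) + 2.55)*cos(y)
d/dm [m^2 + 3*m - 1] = 2*m + 3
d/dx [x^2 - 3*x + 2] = 2*x - 3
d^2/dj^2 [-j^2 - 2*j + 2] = -2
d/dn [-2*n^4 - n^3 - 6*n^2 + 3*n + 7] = -8*n^3 - 3*n^2 - 12*n + 3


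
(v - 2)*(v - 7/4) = v^2 - 15*v/4 + 7/2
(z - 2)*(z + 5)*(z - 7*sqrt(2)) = z^3 - 7*sqrt(2)*z^2 + 3*z^2 - 21*sqrt(2)*z - 10*z + 70*sqrt(2)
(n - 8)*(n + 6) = n^2 - 2*n - 48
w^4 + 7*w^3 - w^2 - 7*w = w*(w - 1)*(w + 1)*(w + 7)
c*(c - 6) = c^2 - 6*c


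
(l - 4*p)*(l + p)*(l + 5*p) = l^3 + 2*l^2*p - 19*l*p^2 - 20*p^3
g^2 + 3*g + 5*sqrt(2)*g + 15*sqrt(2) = (g + 3)*(g + 5*sqrt(2))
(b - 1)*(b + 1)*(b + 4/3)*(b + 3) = b^4 + 13*b^3/3 + 3*b^2 - 13*b/3 - 4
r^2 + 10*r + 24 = (r + 4)*(r + 6)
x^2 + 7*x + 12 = (x + 3)*(x + 4)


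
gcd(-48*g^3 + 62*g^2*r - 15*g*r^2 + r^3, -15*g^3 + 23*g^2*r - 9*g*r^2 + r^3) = -g + r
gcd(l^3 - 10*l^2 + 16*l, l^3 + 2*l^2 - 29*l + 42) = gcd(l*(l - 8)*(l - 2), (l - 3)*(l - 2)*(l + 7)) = l - 2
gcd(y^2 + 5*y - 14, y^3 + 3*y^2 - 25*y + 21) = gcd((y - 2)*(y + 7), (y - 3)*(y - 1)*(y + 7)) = y + 7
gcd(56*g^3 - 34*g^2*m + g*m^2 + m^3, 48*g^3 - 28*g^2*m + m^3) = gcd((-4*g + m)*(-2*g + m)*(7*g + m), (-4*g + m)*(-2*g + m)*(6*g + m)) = 8*g^2 - 6*g*m + m^2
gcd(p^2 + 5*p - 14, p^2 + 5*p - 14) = p^2 + 5*p - 14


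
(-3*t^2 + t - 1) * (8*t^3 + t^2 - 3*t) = -24*t^5 + 5*t^4 + 2*t^3 - 4*t^2 + 3*t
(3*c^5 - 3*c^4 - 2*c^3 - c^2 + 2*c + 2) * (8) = 24*c^5 - 24*c^4 - 16*c^3 - 8*c^2 + 16*c + 16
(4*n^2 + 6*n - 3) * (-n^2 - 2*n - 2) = -4*n^4 - 14*n^3 - 17*n^2 - 6*n + 6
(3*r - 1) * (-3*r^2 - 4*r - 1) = -9*r^3 - 9*r^2 + r + 1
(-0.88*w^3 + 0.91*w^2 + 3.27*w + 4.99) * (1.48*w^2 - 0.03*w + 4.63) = -1.3024*w^5 + 1.3732*w^4 + 0.7379*w^3 + 11.5004*w^2 + 14.9904*w + 23.1037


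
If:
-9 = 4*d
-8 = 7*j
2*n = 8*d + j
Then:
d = -9/4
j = -8/7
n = -67/7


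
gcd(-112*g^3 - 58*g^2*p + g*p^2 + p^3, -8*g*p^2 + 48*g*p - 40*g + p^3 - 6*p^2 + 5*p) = -8*g + p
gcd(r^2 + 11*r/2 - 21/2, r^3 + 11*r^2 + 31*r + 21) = r + 7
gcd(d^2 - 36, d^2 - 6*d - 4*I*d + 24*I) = d - 6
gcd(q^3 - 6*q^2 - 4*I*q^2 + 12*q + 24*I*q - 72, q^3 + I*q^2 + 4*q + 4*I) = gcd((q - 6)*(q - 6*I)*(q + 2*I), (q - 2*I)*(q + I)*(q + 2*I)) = q + 2*I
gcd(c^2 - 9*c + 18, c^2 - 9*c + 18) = c^2 - 9*c + 18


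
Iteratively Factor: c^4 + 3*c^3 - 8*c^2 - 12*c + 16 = (c - 2)*(c^3 + 5*c^2 + 2*c - 8) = (c - 2)*(c + 2)*(c^2 + 3*c - 4) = (c - 2)*(c + 2)*(c + 4)*(c - 1)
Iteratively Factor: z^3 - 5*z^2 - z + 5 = (z + 1)*(z^2 - 6*z + 5) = (z - 5)*(z + 1)*(z - 1)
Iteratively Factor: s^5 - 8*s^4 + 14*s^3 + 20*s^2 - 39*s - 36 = (s + 1)*(s^4 - 9*s^3 + 23*s^2 - 3*s - 36) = (s + 1)^2*(s^3 - 10*s^2 + 33*s - 36) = (s - 3)*(s + 1)^2*(s^2 - 7*s + 12) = (s - 4)*(s - 3)*(s + 1)^2*(s - 3)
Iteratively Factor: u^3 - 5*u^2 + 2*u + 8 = (u - 4)*(u^2 - u - 2) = (u - 4)*(u + 1)*(u - 2)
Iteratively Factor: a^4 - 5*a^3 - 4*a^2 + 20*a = (a)*(a^3 - 5*a^2 - 4*a + 20) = a*(a - 5)*(a^2 - 4) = a*(a - 5)*(a + 2)*(a - 2)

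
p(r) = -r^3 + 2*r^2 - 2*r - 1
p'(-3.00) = -41.00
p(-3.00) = 50.00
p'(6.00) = -86.00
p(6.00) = -157.00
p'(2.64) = -12.35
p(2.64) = -10.74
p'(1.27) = -1.76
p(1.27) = -2.36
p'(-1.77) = -18.48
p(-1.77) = 14.35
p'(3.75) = -29.19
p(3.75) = -33.11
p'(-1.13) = -10.35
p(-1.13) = 5.26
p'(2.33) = -8.97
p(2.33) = -7.45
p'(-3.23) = -46.22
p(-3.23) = 60.02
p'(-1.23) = -11.46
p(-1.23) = 6.35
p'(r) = -3*r^2 + 4*r - 2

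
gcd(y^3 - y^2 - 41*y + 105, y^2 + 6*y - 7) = y + 7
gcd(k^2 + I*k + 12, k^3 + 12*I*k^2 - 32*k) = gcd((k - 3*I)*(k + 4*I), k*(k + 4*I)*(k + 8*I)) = k + 4*I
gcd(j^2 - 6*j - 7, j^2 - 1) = j + 1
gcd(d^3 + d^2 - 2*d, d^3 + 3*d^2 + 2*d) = d^2 + 2*d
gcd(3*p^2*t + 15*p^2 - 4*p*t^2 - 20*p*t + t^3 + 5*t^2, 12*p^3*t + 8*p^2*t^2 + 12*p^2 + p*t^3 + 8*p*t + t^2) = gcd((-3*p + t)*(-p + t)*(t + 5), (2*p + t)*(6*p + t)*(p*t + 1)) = 1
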